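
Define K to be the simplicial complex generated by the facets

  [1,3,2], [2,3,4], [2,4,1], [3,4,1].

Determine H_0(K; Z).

H_0 ≅ Z.

Fix the vertex order 1 < 2 < 3 < 4 and write every simplex with vertices in increasing order. Then dim K = 2 and the simplices of K are:

  0-simplices (4): [1], [2], [3], [4]
  1-simplices (6): [1,2], [1,3], [1,4], [2,3], [2,4], [3,4]
  2-simplices (4): [1,2,3], [1,2,4], [1,3,4], [2,3,4]

giving chain groups C_0 ≅ Z^4, C_1 ≅ Z^6, C_2 ≅ Z^4.

Boundary ∂_1: C_1 → C_0 maps an edge to its endpoints' difference, ∂[p,q] = q − p. For instance
  ∂[2,4] = [4] − [2].
The resulting 4×6 matrix has rank 3, and its Smith normal form has invariant factors (1,1,1).

Boundary ∂_2: C_2 → C_1 maps a triangle to the signed sum of its edges. For instance
  ∂[1,2,4] = [2,4] − [1,4] + [1,2],
  ∂[1,2,3] = [2,3] − [1,3] + [1,2].
The resulting 6×4 matrix has rank 3, and its Smith normal form has invariant factors (1,1,1).

Now H_k = ker ∂_k / im ∂_{k+1}, so:

  H_0: rank C_0 − rank ∂_1 = 4 − 3 = 1, and the invariant factors of ∂_1 are all 1, so H_0 = Z.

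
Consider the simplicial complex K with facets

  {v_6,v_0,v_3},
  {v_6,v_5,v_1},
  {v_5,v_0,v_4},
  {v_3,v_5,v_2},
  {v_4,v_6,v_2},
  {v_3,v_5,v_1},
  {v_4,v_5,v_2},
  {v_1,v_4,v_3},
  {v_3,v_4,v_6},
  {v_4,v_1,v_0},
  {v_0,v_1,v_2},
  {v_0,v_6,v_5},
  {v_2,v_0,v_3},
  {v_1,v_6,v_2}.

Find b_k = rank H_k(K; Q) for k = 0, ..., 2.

b_0 = 1, b_1 = 2, b_2 = 1.

Take the total order v_0 < v_1 < v_2 < v_3 < v_4 < v_5 < v_6 on the vertex set. Then K (dimension 2) consists of the simplices:

  0-simplices (7): [v_0], [v_1], [v_2], [v_3], [v_4], [v_5], [v_6]
  1-simplices (21): (21 of them)
  2-simplices (14): (14 of them)

giving chain groups C_0 ≅ Z^7, C_1 ≅ Z^21, C_2 ≅ Z^14.

∂_1: C_1 → C_0 sends each edge [p,q] (with p < q) to q − p. For instance
  ∂[v_1,v_4] = [v_4] − [v_1].
The 7×21 boundary matrix has rank 6 and Smith normal form diag(1,1,1,1,1,1).

Boundary ∂_2: C_2 → C_1 sends each 2-simplex [p,q,r] to [q,r] − [p,r] + [p,q]. For instance
  ∂[v_1,v_2,v_6] = [v_2,v_6] − [v_1,v_6] + [v_1,v_2],
  ∂[v_3,v_4,v_6] = [v_4,v_6] − [v_3,v_6] + [v_3,v_4].
This gives a 21×14 integer matrix of rank 13; reducing to Smith normal form yields diagonal entries (1,1,1,1,1,1,1,1,1,1,1,1,1).

Now H_k = ker ∂_k / im ∂_{k+1}, so:

  H_0: rank C_0 − rank ∂_1 = 7 − 6 = 1, and the invariant factors of ∂_1 are all 1, so H_0 ≅ Z.
  H_1: rank ker ∂_1 − rank ∂_2 = (21 − 6) − 13 = 2, and the invariant factors of ∂_2 are all 1, so H_1 ≅ Z^2.
  H_2: rank ker ∂_2 − rank ∂_3 = (14 − 13) − 0 = 1, and there is no ∂_3, so H_2 ≅ Z.

As a check, the Euler characteristic is 7 − 21 + 14 = 0, which agrees with 1 − 2 + 1 = 0.

Hence the Betti numbers are b_0 = 1, b_1 = 2, b_2 = 1.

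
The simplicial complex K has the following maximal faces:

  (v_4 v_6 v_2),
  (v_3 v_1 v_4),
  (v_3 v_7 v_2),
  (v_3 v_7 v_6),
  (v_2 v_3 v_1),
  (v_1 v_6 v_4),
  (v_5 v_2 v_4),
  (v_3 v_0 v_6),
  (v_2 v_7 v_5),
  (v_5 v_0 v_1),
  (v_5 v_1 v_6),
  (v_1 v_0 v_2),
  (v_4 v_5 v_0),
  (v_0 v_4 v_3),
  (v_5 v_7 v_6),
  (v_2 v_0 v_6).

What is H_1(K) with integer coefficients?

K has 8 vertices, 24 edges, 16 triangles.
rank ∂_1 = 7, rank ∂_2 = 15 ⇒ b_1 = 24 − 7 − 15 = 2; all invariant factors of ∂_2 are 1 so no torsion. So H_1 = Z^2.

H_1 = Z^2.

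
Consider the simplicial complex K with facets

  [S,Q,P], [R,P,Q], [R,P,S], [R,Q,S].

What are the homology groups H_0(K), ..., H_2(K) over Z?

H_0 = Z,  H_1 = 0,  H_2 = Z.

Take the total order P < Q < R < S on the vertex set. Then K (dimension 2) consists of the simplices:

  0-simplices (4): P, Q, R, S
  1-simplices (6): PQ, PR, PS, QR, QS, RS
  2-simplices (4): PQR, PQS, PRS, QRS

giving chain groups C_0 ≅ Z^4, C_1 ≅ Z^6, C_2 ≅ Z^4.

The boundary map ∂_1: C_1 → C_0 maps an edge to its endpoints' difference, ∂[p,q] = q − p. For instance
  ∂PS = S − P.
The 4×6 boundary matrix has rank 3 and Smith normal form diag(1,1,1).

The boundary map ∂_2: C_2 → C_1 maps a triangle to the signed sum of its edges. For instance
  ∂PQR = QR − PR + PQ,
  ∂QRS = RS − QS + QR.
This gives a 6×4 integer matrix of rank 3; reducing to Smith normal form yields diagonal entries (1,1,1).

Reading off H_k = ker ∂_k / im ∂_{k+1}:

  H_0: rank C_0 − rank ∂_1 = 4 − 3 = 1, and the invariant factors of ∂_1 are all 1, so H_0 = Z.
  H_1: rank ker ∂_1 − rank ∂_2 = (6 − 3) − 3 = 0, and the invariant factors of ∂_2 are all 1, so H_1 = 0.
  H_2: rank ker ∂_2 − rank ∂_3 = (4 − 3) − 0 = 1, and there is no ∂_3, so H_2 = Z.

(K is a triangulation of the 2-sphere S^2.)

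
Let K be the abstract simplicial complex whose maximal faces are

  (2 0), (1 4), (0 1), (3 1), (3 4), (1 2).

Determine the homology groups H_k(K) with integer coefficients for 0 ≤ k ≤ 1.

K has 5 vertices, 6 edges.
rank ∂_0 = 0, rank ∂_1 = 4 ⇒ b_0 = 5 − 0 − 4 = 1; all invariant factors of ∂_1 are 1 so no torsion. So H_0 ≅ Z.
rank ∂_1 = 4, rank ∂_2 = 0 ⇒ b_1 = 6 − 4 − 0 = 2. So H_1 ≅ Z^2.

H_0 = Z,  H_1 = Z^2.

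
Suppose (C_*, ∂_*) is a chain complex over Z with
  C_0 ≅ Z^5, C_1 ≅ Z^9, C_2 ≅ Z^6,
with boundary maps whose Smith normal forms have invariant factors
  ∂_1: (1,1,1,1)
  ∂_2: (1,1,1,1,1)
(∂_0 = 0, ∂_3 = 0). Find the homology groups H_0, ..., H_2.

H_0 = Z,  H_1 = 0,  H_2 = Z.

H_0: b_0 = 5 − 0 − 4 = 1; torsion from ∂_1 factors > 1: none. So H_0 = Z.
H_1: b_1 = 9 − 4 − 5 = 0; torsion from ∂_2 factors > 1: none. So H_1 = 0.
H_2: b_2 = 6 − 5 − 0 = 1; torsion from ∂_3 factors > 1: none. So H_2 = Z.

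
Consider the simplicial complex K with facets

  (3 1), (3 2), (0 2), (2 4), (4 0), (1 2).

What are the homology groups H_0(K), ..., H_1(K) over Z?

Fix the vertex order 0 < 1 < 2 < 3 < 4 and write every simplex with vertices in increasing order. Then dim K = 1 and the simplices of K are:

  0-simplices (5): [0], [1], [2], [3], [4]
  1-simplices (6): [0,2], [0,4], [1,2], [1,3], [2,3], [2,4]

Hence C_0 ≅ Z^5, C_1 ≅ Z^6.

The boundary map ∂_1: C_1 → C_0 is given by ∂[p,q] = [q] − [p]. For instance
  ∂[1,2] = [2] − [1].
As a 5×6 matrix over Z this has rank 4, with invariant factors (1,1,1,1).

From H_k ≅ ker(∂_k) / im(∂_{k+1}) we obtain:

  H_0: rank C_0 − rank ∂_1 = 5 − 4 = 1, and the invariant factors of ∂_1 are all 1, so H_0 ≅ Z.
  H_1: rank ker ∂_1 − rank ∂_2 = (6 − 4) − 0 = 2, and there is no ∂_2, so H_1 ≅ Z^2.

(K is a triangulation of a wedge of 2 circles.)

H_0 ≅ Z,  H_1 ≅ Z^2.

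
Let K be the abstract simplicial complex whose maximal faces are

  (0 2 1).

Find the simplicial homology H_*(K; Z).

H_0 ≅ Z,  H_1 = 0,  H_2 = 0.

Take the total order 0 < 1 < 2 on the vertex set. Then K (dimension 2) consists of the simplices:

  0-simplices (3): [0], [1], [2]
  1-simplices (3): [0,1], [0,2], [1,2]
  2-simplices (1): [0,1,2]

so the chain groups are C_0 ≅ Z^3, C_1 ≅ Z^3, C_2 ≅ Z^1.

∂_1: C_1 → C_0 is given by ∂[p,q] = [q] − [p]. For instance
  ∂[0,1] = [1] − [0].
The resulting 3×3 matrix has rank 2, and its Smith normal form has invariant factors (1,1).

The boundary map ∂_2: C_2 → C_1 sends each 2-simplex [p,q,r] to [q,r] − [p,r] + [p,q]. For instance
  ∂[0,1,2] = [1,2] − [0,2] + [0,1].
This gives a 3×1 integer matrix of rank 1; reducing to Smith normal form yields diagonal entries (1).

From H_k ≅ ker(∂_k) / im(∂_{k+1}) we obtain:

  H_0: rank C_0 − rank ∂_1 = 3 − 2 = 1, and the invariant factors of ∂_1 are all 1, so H_0 = Z.
  H_1: rank ker ∂_1 − rank ∂_2 = (3 − 2) − 1 = 0, and the invariant factors of ∂_2 are all 1, so H_1 = 0.
  H_2: rank ker ∂_2 − rank ∂_3 = (1 − 1) − 0 = 0, and there is no ∂_3, so H_2 = 0.

(K is a triangulation of the 2-simplex.)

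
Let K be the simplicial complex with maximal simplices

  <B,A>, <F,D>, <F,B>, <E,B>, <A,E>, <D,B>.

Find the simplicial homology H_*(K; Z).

Take the total order A < B < D < E < F on the vertex set. Then K (dimension 1) consists of the simplices:

  0-simplices (5): A, B, D, E, F
  1-simplices (6): AB, AE, BD, BE, BF, DF

giving chain groups C_0 ≅ Z^5, C_1 ≅ Z^6.

∂_1: C_1 → C_0 sends each edge [p,q] (with p < q) to q − p. For instance
  ∂AE = E − A.
The resulting 5×6 matrix has rank 4, and its Smith normal form has invariant factors (1,1,1,1).

Reading off H_k = ker ∂_k / im ∂_{k+1}:

  H_0: rank C_0 − rank ∂_1 = 5 − 4 = 1, and the invariant factors of ∂_1 are all 1, so H_0 ≅ Z.
  H_1: rank ker ∂_1 − rank ∂_2 = (6 − 4) − 0 = 2, and there is no ∂_2, so H_1 ≅ Z^2.

As a check, the Euler characteristic is 5 − 6 = -1, which agrees with 1 − 2 = -1.

H_0 = Z,  H_1 = Z^2.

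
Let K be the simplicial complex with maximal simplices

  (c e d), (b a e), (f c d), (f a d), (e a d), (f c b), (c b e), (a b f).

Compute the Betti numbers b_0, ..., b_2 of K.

Fix the vertex order a < b < c < d < e < f and write every simplex with vertices in increasing order. Then dim K = 2 and the simplices of K are:

  0-simplices (6): a, b, c, d, e, f
  1-simplices (12): ab, ad, ae, af, bc, be, bf, cd, ce, cf, de, df
  2-simplices (8): abe, abf, ade, adf, bce, bcf, cde, cdf

Hence C_0 ≅ Z^6, C_1 ≅ Z^12, C_2 ≅ Z^8.

Boundary ∂_1: C_1 → C_0 sends each edge [p,q] (with p < q) to q − p. For instance
  ∂bf = f − b.
As a 6×12 matrix over Z this has rank 5, with invariant factors (1,1,1,1,1).

The boundary map ∂_2: C_2 → C_1 acts by ∂[p,q,r] = [q,r] − [p,r] + [p,q]. For instance
  ∂bce = ce − be + bc,
  ∂cdf = df − cf + cd.
This gives a 12×8 integer matrix of rank 7; reducing to Smith normal form yields diagonal entries (1,1,1,1,1,1,1).

Computing H_k = (kernel of ∂_k) / (image of ∂_{k+1}):

  H_0: rank C_0 − rank ∂_1 = 6 − 5 = 1, and the invariant factors of ∂_1 are all 1, so H_0 = Z.
  H_1: rank ker ∂_1 − rank ∂_2 = (12 − 5) − 7 = 0, and the invariant factors of ∂_2 are all 1, so H_1 = 0.
  H_2: rank ker ∂_2 − rank ∂_3 = (8 − 7) − 0 = 1, and there is no ∂_3, so H_2 = Z.

Hence the Betti numbers are b_0 = 1, b_1 = 0, b_2 = 1.

b_0 = 1, b_1 = 0, b_2 = 1.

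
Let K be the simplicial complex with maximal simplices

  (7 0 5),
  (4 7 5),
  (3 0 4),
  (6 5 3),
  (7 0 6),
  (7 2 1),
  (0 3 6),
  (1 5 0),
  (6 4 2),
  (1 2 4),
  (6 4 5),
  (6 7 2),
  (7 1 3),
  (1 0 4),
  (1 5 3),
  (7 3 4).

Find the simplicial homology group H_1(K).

Take the total order 0 < 1 < 2 < 3 < 4 < 5 < 6 < 7 on the vertex set. Then K (dimension 2) consists of the simplices:

  0-simplices (8): [0], [1], [2], [3], [4], [5], [6], [7]
  1-simplices (24): (24 of them)
  2-simplices (16): [0,1,4], [0,1,5], [0,3,4], [0,3,6], [0,5,7], [0,6,7], [1,2,4], [1,2,7], [1,3,5], [1,3,7], [2,4,6], [2,6,7], [3,4,7], [3,5,6], [4,5,6], [4,5,7]

giving chain groups C_0 ≅ Z^8, C_1 ≅ Z^24, C_2 ≅ Z^16.

∂_1: C_1 → C_0 sends each edge [p,q] (with p < q) to q − p. For instance
  ∂[6,7] = [7] − [6].
As a 8×24 matrix over Z this has rank 7, with invariant factors (1,1,1,1,1,1,1).

Boundary ∂_2: C_2 → C_1 acts by ∂[p,q,r] = [q,r] − [p,r] + [p,q]. For instance
  ∂[0,3,6] = [3,6] − [0,6] + [0,3],
  ∂[1,2,7] = [2,7] − [1,7] + [1,2].
The 24×16 boundary matrix has rank 15 and Smith normal form diag(1,1,1,1,1,1,1,1,1,1,1,1,1,1,1).

Computing H_k = (kernel of ∂_k) / (image of ∂_{k+1}):

  H_1: rank ker ∂_1 − rank ∂_2 = (24 − 7) − 15 = 2, and the invariant factors of ∂_2 are all 1, so H_1 = Z^2.

H_1 = Z^2.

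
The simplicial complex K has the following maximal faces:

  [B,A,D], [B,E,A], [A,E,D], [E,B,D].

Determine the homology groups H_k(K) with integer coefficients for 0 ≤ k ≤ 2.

H_0 = Z,  H_1 = 0,  H_2 = Z.

Fix the vertex order A < B < D < E and write every simplex with vertices in increasing order. Then dim K = 2 and the simplices of K are:

  0-simplices (4): A, B, D, E
  1-simplices (6): AB, AD, AE, BD, BE, DE
  2-simplices (4): ABD, ABE, ADE, BDE

so the chain groups are C_0 ≅ Z^4, C_1 ≅ Z^6, C_2 ≅ Z^4.

Boundary ∂_1: C_1 → C_0 is given by ∂[p,q] = [q] − [p]. For instance
  ∂DE = E − D.
This gives a 4×6 integer matrix of rank 3; reducing to Smith normal form yields diagonal entries (1,1,1).

∂_2: C_2 → C_1 maps a triangle to the signed sum of its edges. For instance
  ∂ABD = BD − AD + AB,
  ∂BDE = DE − BE + BD.
The resulting 6×4 matrix has rank 3, and its Smith normal form has invariant factors (1,1,1).

Now H_k = ker ∂_k / im ∂_{k+1}, so:

  H_0: rank C_0 − rank ∂_1 = 4 − 3 = 1, and the invariant factors of ∂_1 are all 1, so H_0 = Z.
  H_1: rank ker ∂_1 − rank ∂_2 = (6 − 3) − 3 = 0, and the invariant factors of ∂_2 are all 1, so H_1 = 0.
  H_2: rank ker ∂_2 − rank ∂_3 = (4 − 3) − 0 = 1, and there is no ∂_3, so H_2 = Z.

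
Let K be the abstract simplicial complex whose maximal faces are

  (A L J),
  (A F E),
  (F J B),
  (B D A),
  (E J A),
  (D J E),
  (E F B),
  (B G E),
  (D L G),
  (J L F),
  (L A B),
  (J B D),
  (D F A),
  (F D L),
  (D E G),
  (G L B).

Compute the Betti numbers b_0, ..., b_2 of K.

We work with the vertex ordering A < B < D < E < F < G < J < L. The simplices of K, each written with vertices in increasing order, are:

  0-simplices (8): A, B, D, E, F, G, J, L
  1-simplices (24): AB, AD, AE, AF, AJ, AL, BD, BE, BF, BG, BJ, BL, DE, DF, DG, DJ, DL, EF, EG, EJ, FJ, FL, GL, JL
  2-simplices (16): ABD, ABL, ADF, AEF, AEJ, AJL, BDJ, BEF, BEG, BFJ, BGL, DEG, DEJ, DFL, DGL, FJL

Hence C_0 ≅ Z^8, C_1 ≅ Z^24, C_2 ≅ Z^16.

Boundary ∂_1: C_1 → C_0 maps an edge to its endpoints' difference, ∂[p,q] = q − p. For instance
  ∂FJ = J − F.
This gives a 8×24 integer matrix of rank 7; reducing to Smith normal form yields diagonal entries (1,1,1,1,1,1,1).

Boundary ∂_2: C_2 → C_1 acts by ∂[p,q,r] = [q,r] − [p,r] + [p,q]. For instance
  ∂AJL = JL − AL + AJ,
  ∂ABL = BL − AL + AB.
The resulting 24×16 matrix has rank 15, and its Smith normal form has invariant factors (1,1,1,1,1,1,1,1,1,1,1,1,1,1,1).

Reading off H_k = ker ∂_k / im ∂_{k+1}:

  H_0: rank C_0 − rank ∂_1 = 8 − 7 = 1, and the invariant factors of ∂_1 are all 1, so H_0 = Z.
  H_1: rank ker ∂_1 − rank ∂_2 = (24 − 7) − 15 = 2, and the invariant factors of ∂_2 are all 1, so H_1 = Z^2.
  H_2: rank ker ∂_2 − rank ∂_3 = (16 − 15) − 0 = 1, and there is no ∂_3, so H_2 = Z.

Hence the Betti numbers are b_0 = 1, b_1 = 2, b_2 = 1.

b_0 = 1, b_1 = 2, b_2 = 1.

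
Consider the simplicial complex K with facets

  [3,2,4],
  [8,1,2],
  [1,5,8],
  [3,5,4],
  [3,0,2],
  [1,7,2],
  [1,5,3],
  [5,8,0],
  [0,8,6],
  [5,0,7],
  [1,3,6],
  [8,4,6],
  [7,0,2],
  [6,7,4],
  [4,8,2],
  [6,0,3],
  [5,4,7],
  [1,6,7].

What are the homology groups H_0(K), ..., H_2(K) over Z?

We work with the vertex ordering 0 < 1 < 2 < 3 < 4 < 5 < 6 < 7 < 8. The simplices of K, each written with vertices in increasing order, are:

  0-simplices (9): [0], [1], [2], [3], [4], [5], [6], [7], [8]
  1-simplices (27): (27 of them)
  2-simplices (18): [0,2,3], [0,2,7], [0,3,6], [0,5,7], [0,5,8], [0,6,8], [1,2,7], [1,2,8], [1,3,5], [1,3,6], [1,5,8], [1,6,7], [2,3,4], [2,4,8], [3,4,5], [4,5,7], [4,6,7], [4,6,8]

Hence C_0 ≅ Z^9, C_1 ≅ Z^27, C_2 ≅ Z^18.

∂_1: C_1 → C_0 sends each edge [p,q] (with p < q) to q − p.
As a 9×27 matrix over Z this has rank 8, with invariant factors (1,1,1,1,1,1,1,1).

∂_2: C_2 → C_1 maps a triangle to the signed sum of its edges. For instance
  ∂[0,2,7] = [2,7] − [0,7] + [0,2],
  ∂[0,6,8] = [6,8] − [0,8] + [0,6].
The resulting 27×18 matrix has rank 17, and its Smith normal form has invariant factors (1,1,1,1,1,1,1,1,1,1,1,1,1,1,1,1,1).

From H_k ≅ ker(∂_k) / im(∂_{k+1}) we obtain:

  H_0: rank C_0 − rank ∂_1 = 9 − 8 = 1, and the invariant factors of ∂_1 are all 1, so H_0 ≅ Z.
  H_1: rank ker ∂_1 − rank ∂_2 = (27 − 8) − 17 = 2, and the invariant factors of ∂_2 are all 1, so H_1 ≅ Z^2.
  H_2: rank ker ∂_2 − rank ∂_3 = (18 − 17) − 0 = 1, and there is no ∂_3, so H_2 ≅ Z.

H_0 ≅ Z,  H_1 ≅ Z^2,  H_2 ≅ Z.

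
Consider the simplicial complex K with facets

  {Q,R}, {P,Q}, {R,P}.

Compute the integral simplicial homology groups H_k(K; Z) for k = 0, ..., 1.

Take the total order P < Q < R on the vertex set. Then K (dimension 1) consists of the simplices:

  0-simplices (3): P, Q, R
  1-simplices (3): PQ, PR, QR

so the chain groups are C_0 ≅ Z^3, C_1 ≅ Z^3.

The boundary map ∂_1: C_1 → C_0 is given by ∂[p,q] = [q] − [p]. For instance
  ∂QR = R − Q.
The resulting 3×3 matrix has rank 2, and its Smith normal form has invariant factors (1,1).

Now H_k = ker ∂_k / im ∂_{k+1}, so:

  H_0: rank C_0 − rank ∂_1 = 3 − 2 = 1, and the invariant factors of ∂_1 are all 1, so H_0 = Z.
  H_1: rank ker ∂_1 − rank ∂_2 = (3 − 2) − 0 = 1, and there is no ∂_2, so H_1 = Z.

H_0 ≅ Z,  H_1 ≅ Z.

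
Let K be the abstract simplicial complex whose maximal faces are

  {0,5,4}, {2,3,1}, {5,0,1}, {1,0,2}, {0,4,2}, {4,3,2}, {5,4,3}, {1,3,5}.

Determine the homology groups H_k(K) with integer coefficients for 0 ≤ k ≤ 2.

H_0 = Z,  H_1 = 0,  H_2 = Z.

Fix the vertex order 0 < 1 < 2 < 3 < 4 < 5 and write every simplex with vertices in increasing order. Then dim K = 2 and the simplices of K are:

  0-simplices (6): [0], [1], [2], [3], [4], [5]
  1-simplices (12): [0,1], [0,2], [0,4], [0,5], [1,2], [1,3], [1,5], [2,3], [2,4], [3,4], [3,5], [4,5]
  2-simplices (8): [0,1,2], [0,1,5], [0,2,4], [0,4,5], [1,2,3], [1,3,5], [2,3,4], [3,4,5]

so the chain groups are C_0 ≅ Z^6, C_1 ≅ Z^12, C_2 ≅ Z^8.

The boundary map ∂_1: C_1 → C_0 sends each edge [p,q] (with p < q) to q − p. For instance
  ∂[0,4] = [4] − [0].
This gives a 6×12 integer matrix of rank 5; reducing to Smith normal form yields diagonal entries (1,1,1,1,1).

Boundary ∂_2: C_2 → C_1 maps a triangle to the signed sum of its edges. For instance
  ∂[0,4,5] = [4,5] − [0,5] + [0,4],
  ∂[2,3,4] = [3,4] − [2,4] + [2,3].
The 12×8 boundary matrix has rank 7 and Smith normal form diag(1,1,1,1,1,1,1).

From H_k ≅ ker(∂_k) / im(∂_{k+1}) we obtain:

  H_0: rank C_0 − rank ∂_1 = 6 − 5 = 1, and the invariant factors of ∂_1 are all 1, so H_0 = Z.
  H_1: rank ker ∂_1 − rank ∂_2 = (12 − 5) − 7 = 0, and the invariant factors of ∂_2 are all 1, so H_1 = 0.
  H_2: rank ker ∂_2 − rank ∂_3 = (8 − 7) − 0 = 1, and there is no ∂_3, so H_2 = Z.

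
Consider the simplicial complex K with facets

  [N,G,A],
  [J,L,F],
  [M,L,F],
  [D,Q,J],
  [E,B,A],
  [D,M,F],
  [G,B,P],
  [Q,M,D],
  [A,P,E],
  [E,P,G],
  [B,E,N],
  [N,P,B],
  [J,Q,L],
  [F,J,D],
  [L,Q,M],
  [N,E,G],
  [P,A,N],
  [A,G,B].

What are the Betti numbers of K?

Order the vertices as A < B < D < E < F < G < J < L < M < N < P < Q. Listing each simplex with vertices in this order, K has dimension 2 with simplices:

  0-simplices (12): A, B, D, E, F, G, J, L, M, N, P, Q
  1-simplices (27): AB, AE, AG, AN, AP, BE, BG, BN, BP, DF, DJ, DM, DQ, EG, EN, EP, FJ, FL, FM, GN, GP, JL, JQ, LM, LQ, MQ, NP
  2-simplices (18): ABE, ABG, AEP, AGN, ANP, BEN, BGP, BNP, DFJ, DFM, DJQ, DMQ, EGN, EGP, FJL, FLM, JLQ, LMQ

so the chain groups are C_0 ≅ Z^12, C_1 ≅ Z^27, C_2 ≅ Z^18.

Boundary ∂_1: C_1 → C_0 maps an edge to its endpoints' difference, ∂[p,q] = q − p.
This gives a 12×27 integer matrix of rank 10; reducing to Smith normal form yields diagonal entries (1,1,1,1,1,1,1,1,1,1).

∂_2: C_2 → C_1 acts by ∂[p,q,r] = [q,r] − [p,r] + [p,q]. For instance
  ∂DFM = FM − DM + DF,
  ∂BEN = EN − BN + BE.
The 27×18 boundary matrix has rank 17 and Smith normal form diag(1,1,1,1,1,1,1,1,1,1,1,1,1,1,1,1,2).

Reading off H_k = ker ∂_k / im ∂_{k+1}:

  H_0: rank C_0 − rank ∂_1 = 12 − 10 = 2, and the invariant factors of ∂_1 are all 1, so H_0 = Z^2.
  H_1: rank ker ∂_1 − rank ∂_2 = (27 − 10) − 17 = 0, and ∂_2 has invariant factor 2 > 1, so H_1 = Z/2.
  H_2: rank ker ∂_2 − rank ∂_3 = (18 − 17) − 0 = 1, and there is no ∂_3, so H_2 = Z.

Hence the Betti numbers are b_0 = 2, b_1 = 0, b_2 = 1.

b_0 = 2, b_1 = 0, b_2 = 1.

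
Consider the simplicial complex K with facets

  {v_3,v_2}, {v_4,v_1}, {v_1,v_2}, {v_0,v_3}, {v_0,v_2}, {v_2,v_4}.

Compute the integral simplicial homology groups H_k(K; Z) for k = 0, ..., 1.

Take the total order v_0 < v_1 < v_2 < v_3 < v_4 on the vertex set. Then K (dimension 1) consists of the simplices:

  0-simplices (5): [v_0], [v_1], [v_2], [v_3], [v_4]
  1-simplices (6): [v_0,v_2], [v_0,v_3], [v_1,v_2], [v_1,v_4], [v_2,v_3], [v_2,v_4]

giving chain groups C_0 ≅ Z^5, C_1 ≅ Z^6.

Boundary ∂_1: C_1 → C_0 is given by ∂[p,q] = [q] − [p]. For instance
  ∂[v_1,v_2] = [v_2] − [v_1].
This gives a 5×6 integer matrix of rank 4; reducing to Smith normal form yields diagonal entries (1,1,1,1).

From H_k ≅ ker(∂_k) / im(∂_{k+1}) we obtain:

  H_0: rank C_0 − rank ∂_1 = 5 − 4 = 1, and the invariant factors of ∂_1 are all 1, so H_0 ≅ Z.
  H_1: rank ker ∂_1 − rank ∂_2 = (6 − 4) − 0 = 2, and there is no ∂_2, so H_1 ≅ Z^2.

(K is a triangulation of a wedge of 2 circles.)

H_0 ≅ Z,  H_1 ≅ Z^2.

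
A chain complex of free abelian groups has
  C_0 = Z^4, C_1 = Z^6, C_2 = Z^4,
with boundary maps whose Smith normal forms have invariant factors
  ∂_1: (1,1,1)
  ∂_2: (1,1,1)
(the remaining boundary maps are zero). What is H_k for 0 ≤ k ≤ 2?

H_0 = Z,  H_1 = 0,  H_2 = Z.

H_0: b_0 = 4 − 0 − 3 = 1; torsion from ∂_1 factors > 1: none. So H_0 = Z.
H_1: b_1 = 6 − 3 − 3 = 0; torsion from ∂_2 factors > 1: none. So H_1 = 0.
H_2: b_2 = 4 − 3 − 0 = 1; torsion from ∂_3 factors > 1: none. So H_2 = Z.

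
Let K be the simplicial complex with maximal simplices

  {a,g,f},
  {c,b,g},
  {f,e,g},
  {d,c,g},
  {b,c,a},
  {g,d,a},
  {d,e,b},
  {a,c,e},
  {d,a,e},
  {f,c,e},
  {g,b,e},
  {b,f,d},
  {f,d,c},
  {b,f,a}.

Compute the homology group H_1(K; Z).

Take the total order a < b < c < d < e < f < g on the vertex set. Then K (dimension 2) consists of the simplices:

  0-simplices (7): a, b, c, d, e, f, g
  1-simplices (21): ab, ac, ad, ae, af, ag, bc, bd, be, bf, bg, cd, ce, cf, cg, de, df, dg, ef, eg, fg
  2-simplices (14): abc, abf, ace, ade, adg, afg, bcg, bde, bdf, beg, cdf, cdg, cef, efg

so the chain groups are C_0 ≅ Z^7, C_1 ≅ Z^21, C_2 ≅ Z^14.

The boundary map ∂_1: C_1 → C_0 maps an edge to its endpoints' difference, ∂[p,q] = q − p.
The 7×21 boundary matrix has rank 6 and Smith normal form diag(1,1,1,1,1,1).

∂_2: C_2 → C_1 sends each 2-simplex [p,q,r] to [q,r] − [p,r] + [p,q]. For instance
  ∂bcg = cg − bg + bc,
  ∂ade = de − ae + ad.
As a 21×14 matrix over Z this has rank 13, with invariant factors (1,1,1,1,1,1,1,1,1,1,1,1,1).

Reading off H_k = ker ∂_k / im ∂_{k+1}:

  H_1: rank ker ∂_1 − rank ∂_2 = (21 − 6) − 13 = 2, and the invariant factors of ∂_2 are all 1, so H_1 = Z^2.

H_1 ≅ Z^2.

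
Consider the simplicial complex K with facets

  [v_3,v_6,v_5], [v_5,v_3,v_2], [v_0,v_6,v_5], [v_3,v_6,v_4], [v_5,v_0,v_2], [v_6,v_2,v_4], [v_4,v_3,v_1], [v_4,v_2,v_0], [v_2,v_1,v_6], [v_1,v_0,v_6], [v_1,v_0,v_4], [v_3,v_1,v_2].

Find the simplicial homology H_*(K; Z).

H_0 ≅ Z,  H_1 ≅ Z/2,  H_2 = 0.

Take the total order v_0 < v_1 < v_2 < v_3 < v_4 < v_5 < v_6 on the vertex set. Then K (dimension 2) consists of the simplices:

  0-simplices (7): [v_0], [v_1], [v_2], [v_3], [v_4], [v_5], [v_6]
  1-simplices (18): (18 of them)
  2-simplices (12): (12 of them)

so the chain groups are C_0 ≅ Z^7, C_1 ≅ Z^18, C_2 ≅ Z^12.

∂_1: C_1 → C_0 is given by ∂[p,q] = [q] − [p]. For instance
  ∂[v_0,v_1] = [v_1] − [v_0].
The 7×18 boundary matrix has rank 6 and Smith normal form diag(1,1,1,1,1,1).

Boundary ∂_2: C_2 → C_1 acts by ∂[p,q,r] = [q,r] − [p,r] + [p,q]. For instance
  ∂[v_1,v_3,v_4] = [v_3,v_4] − [v_1,v_4] + [v_1,v_3],
  ∂[v_0,v_2,v_5] = [v_2,v_5] − [v_0,v_5] + [v_0,v_2].
The resulting 18×12 matrix has rank 12, and its Smith normal form has invariant factors (1,1,1,1,1,1,1,1,1,1,1,2).

Reading off H_k = ker ∂_k / im ∂_{k+1}:

  H_0: rank C_0 − rank ∂_1 = 7 − 6 = 1, and the invariant factors of ∂_1 are all 1, so H_0 = Z.
  H_1: rank ker ∂_1 − rank ∂_2 = (18 − 6) − 12 = 0, and ∂_2 has invariant factor 2 > 1, so H_1 = Z/2.
  H_2: rank ker ∂_2 − rank ∂_3 = (12 − 12) − 0 = 0, and there is no ∂_3, so H_2 = 0.

(K is a triangulation of the real projective plane RP^2.)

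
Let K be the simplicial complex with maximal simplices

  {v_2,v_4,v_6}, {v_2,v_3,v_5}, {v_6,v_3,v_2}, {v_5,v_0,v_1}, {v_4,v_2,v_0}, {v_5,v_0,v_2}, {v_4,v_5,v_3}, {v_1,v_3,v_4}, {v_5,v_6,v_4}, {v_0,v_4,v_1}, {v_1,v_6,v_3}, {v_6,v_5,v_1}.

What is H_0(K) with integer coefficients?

We work with the vertex ordering v_0 < v_1 < v_2 < v_3 < v_4 < v_5 < v_6. The simplices of K, each written with vertices in increasing order, are:

  0-simplices (7): [v_0], [v_1], [v_2], [v_3], [v_4], [v_5], [v_6]
  1-simplices (18): (18 of them)
  2-simplices (12): (12 of them)

Hence C_0 ≅ Z^7, C_1 ≅ Z^18, C_2 ≅ Z^12.

The boundary map ∂_1: C_1 → C_0 sends each edge [p,q] (with p < q) to q − p.
This gives a 7×18 integer matrix of rank 6; reducing to Smith normal form yields diagonal entries (1,1,1,1,1,1).

∂_2: C_2 → C_1 sends each 2-simplex [p,q,r] to [q,r] − [p,r] + [p,q]. For instance
  ∂[v_2,v_4,v_6] = [v_4,v_6] − [v_2,v_6] + [v_2,v_4],
  ∂[v_0,v_2,v_4] = [v_2,v_4] − [v_0,v_4] + [v_0,v_2].
As a 18×12 matrix over Z this has rank 12, with invariant factors (1,1,1,1,1,1,1,1,1,1,1,2).

Reading off H_k = ker ∂_k / im ∂_{k+1}:

  H_0: rank C_0 − rank ∂_1 = 7 − 6 = 1, and the invariant factors of ∂_1 are all 1, so H_0 = Z.

H_0 ≅ Z.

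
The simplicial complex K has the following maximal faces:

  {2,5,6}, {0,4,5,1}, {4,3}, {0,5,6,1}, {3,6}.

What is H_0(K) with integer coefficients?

Order the vertices as 0 < 1 < 2 < 3 < 4 < 5 < 6. Listing each simplex with vertices in this order, K has dimension 3 with simplices:

  0-simplices (7): [0], [1], [2], [3], [4], [5], [6]
  1-simplices (13): [0,1], [0,4], [0,5], [0,6], [1,4], [1,5], [1,6], [2,5], [2,6], [3,4], [3,6], [4,5], [5,6]
  2-simplices (8): [0,1,4], [0,1,5], [0,1,6], [0,4,5], [0,5,6], [1,4,5], [1,5,6], [2,5,6]
  3-simplices (2): [0,1,4,5], [0,1,5,6]

giving chain groups C_0 ≅ Z^7, C_1 ≅ Z^13, C_2 ≅ Z^8, C_3 ≅ Z^2.

The boundary map ∂_1: C_1 → C_0 sends each edge [p,q] (with p < q) to q − p.
The resulting 7×13 matrix has rank 6, and its Smith normal form has invariant factors (1,1,1,1,1,1).

∂_2: C_2 → C_1 maps a triangle to the signed sum of its edges. For instance
  ∂[0,4,5] = [4,5] − [0,5] + [0,4],
  ∂[1,4,5] = [4,5] − [1,5] + [1,4].
This gives a 13×8 integer matrix of rank 6; reducing to Smith normal form yields diagonal entries (1,1,1,1,1,1).

Boundary ∂_3: C_3 → C_2 sends each 3-simplex σ to the alternating sum Σ_i (−1)^i (σ with its i-th vertex removed). For instance
  ∂[0,1,5,6] = [1,5,6] − [0,5,6] + [0,1,6] − [0,1,5],
  ∂[0,1,4,5] = [1,4,5] − [0,4,5] + [0,1,5] − [0,1,4].
The 8×2 boundary matrix has rank 2 and Smith normal form diag(1,1).

From H_k ≅ ker(∂_k) / im(∂_{k+1}) we obtain:

  H_0: rank C_0 − rank ∂_1 = 7 − 6 = 1, and the invariant factors of ∂_1 are all 1, so H_0 = Z.

H_0 = Z.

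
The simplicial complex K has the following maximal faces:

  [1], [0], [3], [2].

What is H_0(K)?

H_0 = Z^4.

We work with the vertex ordering 0 < 1 < 2 < 3. The simplices of K, each written with vertices in increasing order, are:

  0-simplices (4): [0], [1], [2], [3]

giving chain groups C_0 ≅ Z^4.

Reading off H_k = ker ∂_k / im ∂_{k+1}:

  H_0: rank C_0 − rank ∂_1 = 4 − 0 = 4, and there is no ∂_1, so H_0 ≅ Z^4.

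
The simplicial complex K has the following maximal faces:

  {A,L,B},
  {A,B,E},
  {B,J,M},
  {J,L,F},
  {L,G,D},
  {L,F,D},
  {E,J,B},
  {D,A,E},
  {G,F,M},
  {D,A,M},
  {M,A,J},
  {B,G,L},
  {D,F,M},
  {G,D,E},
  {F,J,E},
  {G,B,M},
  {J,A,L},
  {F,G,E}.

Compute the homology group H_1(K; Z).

H_1 = Z ⊕ Z/2Z.

Order the vertices as A < B < D < E < F < G < J < L < M. Listing each simplex with vertices in this order, K has dimension 2 with simplices:

  0-simplices (9): A, B, D, E, F, G, J, L, M
  1-simplices (27): AB, AD, AE, AJ, AL, AM, BE, BG, BJ, BL, BM, DE, DF, DG, DL, DM, EF, EG, EJ, FG, FJ, FL, FM, GL, GM, JL, JM
  2-simplices (18): ABE, ABL, ADE, ADM, AJL, AJM, BEJ, BGL, BGM, BJM, DEG, DFL, DFM, DGL, EFG, EFJ, FGM, FJL

so the chain groups are C_0 ≅ Z^9, C_1 ≅ Z^27, C_2 ≅ Z^18.

Boundary ∂_1: C_1 → C_0 sends each edge [p,q] (with p < q) to q − p.
As a 9×27 matrix over Z this has rank 8, with invariant factors (1,1,1,1,1,1,1,1).

Boundary ∂_2: C_2 → C_1 maps a triangle to the signed sum of its edges. For instance
  ∂FGM = GM − FM + FG,
  ∂DFM = FM − DM + DF.
This gives a 27×18 integer matrix of rank 18; reducing to Smith normal form yields diagonal entries (1,1,1,1,1,1,1,1,1,1,1,1,1,1,1,1,1,2).

From H_k ≅ ker(∂_k) / im(∂_{k+1}) we obtain:

  H_1: rank ker ∂_1 − rank ∂_2 = (27 − 8) − 18 = 1, and ∂_2 has invariant factor 2 > 1, so H_1 ≅ Z ⊕ Z/2Z.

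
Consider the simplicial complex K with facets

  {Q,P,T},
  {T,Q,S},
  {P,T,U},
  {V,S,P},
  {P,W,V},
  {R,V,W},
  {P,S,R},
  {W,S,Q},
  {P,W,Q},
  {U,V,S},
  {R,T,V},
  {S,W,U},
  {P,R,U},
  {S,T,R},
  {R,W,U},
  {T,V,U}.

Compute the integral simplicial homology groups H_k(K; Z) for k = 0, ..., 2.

H_0 ≅ Z,  H_1 ≅ Z^2,  H_2 ≅ Z.

Fix the vertex order P < Q < R < S < T < U < V < W and write every simplex with vertices in increasing order. Then dim K = 2 and the simplices of K are:

  0-simplices (8): P, Q, R, S, T, U, V, W
  1-simplices (24): PQ, PR, PS, PT, PU, PV, PW, QS, QT, QW, RS, RT, RU, RV, RW, ST, SU, SV, SW, TU, TV, UV, UW, VW
  2-simplices (16): PQT, PQW, PRS, PRU, PSV, PTU, PVW, QST, QSW, RST, RTV, RUW, RVW, SUV, SUW, TUV

giving chain groups C_0 ≅ Z^8, C_1 ≅ Z^24, C_2 ≅ Z^16.

∂_1: C_1 → C_0 is given by ∂[p,q] = [q] − [p]. For instance
  ∂ST = T − S.
As a 8×24 matrix over Z this has rank 7, with invariant factors (1,1,1,1,1,1,1).

The boundary map ∂_2: C_2 → C_1 sends each 2-simplex [p,q,r] to [q,r] − [p,r] + [p,q]. For instance
  ∂RVW = VW − RW + RV,
  ∂PSV = SV − PV + PS.
The resulting 24×16 matrix has rank 15, and its Smith normal form has invariant factors (1,1,1,1,1,1,1,1,1,1,1,1,1,1,1).

Now H_k = ker ∂_k / im ∂_{k+1}, so:

  H_0: rank C_0 − rank ∂_1 = 8 − 7 = 1, and the invariant factors of ∂_1 are all 1, so H_0 ≅ Z.
  H_1: rank ker ∂_1 − rank ∂_2 = (24 − 7) − 15 = 2, and the invariant factors of ∂_2 are all 1, so H_1 ≅ Z^2.
  H_2: rank ker ∂_2 − rank ∂_3 = (16 − 15) − 0 = 1, and there is no ∂_3, so H_2 ≅ Z.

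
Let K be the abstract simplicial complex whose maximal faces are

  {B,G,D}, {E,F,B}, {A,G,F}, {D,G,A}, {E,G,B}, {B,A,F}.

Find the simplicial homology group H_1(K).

H_1 = Z.

Take the total order A < B < D < E < F < G on the vertex set. Then K (dimension 2) consists of the simplices:

  0-simplices (6): A, B, D, E, F, G
  1-simplices (12): AB, AD, AF, AG, BD, BE, BF, BG, DG, EF, EG, FG
  2-simplices (6): ABF, ADG, AFG, BDG, BEF, BEG

Hence C_0 ≅ Z^6, C_1 ≅ Z^12, C_2 ≅ Z^6.

∂_1: C_1 → C_0 sends each edge [p,q] (with p < q) to q − p. For instance
  ∂AG = G − A.
As a 6×12 matrix over Z this has rank 5, with invariant factors (1,1,1,1,1).

∂_2: C_2 → C_1 maps a triangle to the signed sum of its edges. For instance
  ∂BEF = EF − BF + BE,
  ∂ABF = BF − AF + AB.
This gives a 12×6 integer matrix of rank 6; reducing to Smith normal form yields diagonal entries (1,1,1,1,1,1).

Now H_k = ker ∂_k / im ∂_{k+1}, so:

  H_1: rank ker ∂_1 − rank ∂_2 = (12 − 5) − 6 = 1, and the invariant factors of ∂_2 are all 1, so H_1 = Z.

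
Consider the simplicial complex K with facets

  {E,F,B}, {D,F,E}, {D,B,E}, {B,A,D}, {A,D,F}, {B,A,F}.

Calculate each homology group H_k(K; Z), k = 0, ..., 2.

H_0 ≅ Z,  H_1 = 0,  H_2 ≅ Z.

We work with the vertex ordering A < B < D < E < F. The simplices of K, each written with vertices in increasing order, are:

  0-simplices (5): A, B, D, E, F
  1-simplices (9): AB, AD, AF, BD, BE, BF, DE, DF, EF
  2-simplices (6): ABD, ABF, ADF, BDE, BEF, DEF

giving chain groups C_0 ≅ Z^5, C_1 ≅ Z^9, C_2 ≅ Z^6.

The boundary map ∂_1: C_1 → C_0 sends each edge [p,q] (with p < q) to q − p. For instance
  ∂BE = E − B.
This gives a 5×9 integer matrix of rank 4; reducing to Smith normal form yields diagonal entries (1,1,1,1).

Boundary ∂_2: C_2 → C_1 maps a triangle to the signed sum of its edges. For instance
  ∂ABF = BF − AF + AB,
  ∂DEF = EF − DF + DE.
The resulting 9×6 matrix has rank 5, and its Smith normal form has invariant factors (1,1,1,1,1).

Reading off H_k = ker ∂_k / im ∂_{k+1}:

  H_0: rank C_0 − rank ∂_1 = 5 − 4 = 1, and the invariant factors of ∂_1 are all 1, so H_0 ≅ Z.
  H_1: rank ker ∂_1 − rank ∂_2 = (9 − 4) − 5 = 0, and the invariant factors of ∂_2 are all 1, so H_1 ≅ 0.
  H_2: rank ker ∂_2 − rank ∂_3 = (6 − 5) − 0 = 1, and there is no ∂_3, so H_2 ≅ Z.

As a check, the Euler characteristic is 5 − 9 + 6 = 2, which agrees with 1 − 0 + 1 = 2.
(K is a triangulation of the 2-sphere S^2.)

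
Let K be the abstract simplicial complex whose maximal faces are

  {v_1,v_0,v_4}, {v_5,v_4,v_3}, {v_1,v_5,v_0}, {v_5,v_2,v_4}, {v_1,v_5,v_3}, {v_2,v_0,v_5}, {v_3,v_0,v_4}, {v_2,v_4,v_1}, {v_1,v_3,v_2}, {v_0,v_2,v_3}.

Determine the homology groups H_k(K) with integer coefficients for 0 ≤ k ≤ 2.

H_0 = Z,  H_1 = Z/2Z,  H_2 = 0.

Fix the vertex order v_0 < v_1 < v_2 < v_3 < v_4 < v_5 and write every simplex with vertices in increasing order. Then dim K = 2 and the simplices of K are:

  0-simplices (6): [v_0], [v_1], [v_2], [v_3], [v_4], [v_5]
  1-simplices (15): (15 of them)
  2-simplices (10): [v_0,v_1,v_4], [v_0,v_1,v_5], [v_0,v_2,v_3], [v_0,v_2,v_5], [v_0,v_3,v_4], [v_1,v_2,v_3], [v_1,v_2,v_4], [v_1,v_3,v_5], [v_2,v_4,v_5], [v_3,v_4,v_5]

Hence C_0 ≅ Z^6, C_1 ≅ Z^15, C_2 ≅ Z^10.

∂_1: C_1 → C_0 is given by ∂[p,q] = [q] − [p].
The resulting 6×15 matrix has rank 5, and its Smith normal form has invariant factors (1,1,1,1,1).

The boundary map ∂_2: C_2 → C_1 acts by ∂[p,q,r] = [q,r] − [p,r] + [p,q]. For instance
  ∂[v_1,v_2,v_3] = [v_2,v_3] − [v_1,v_3] + [v_1,v_2],
  ∂[v_0,v_2,v_3] = [v_2,v_3] − [v_0,v_3] + [v_0,v_2].
As a 15×10 matrix over Z this has rank 10, with invariant factors (1,1,1,1,1,1,1,1,1,2).

From H_k ≅ ker(∂_k) / im(∂_{k+1}) we obtain:

  H_0: rank C_0 − rank ∂_1 = 6 − 5 = 1, and the invariant factors of ∂_1 are all 1, so H_0 ≅ Z.
  H_1: rank ker ∂_1 − rank ∂_2 = (15 − 5) − 10 = 0, and ∂_2 has invariant factor 2 > 1, so H_1 ≅ Z/2Z.
  H_2: rank ker ∂_2 − rank ∂_3 = (10 − 10) − 0 = 0, and there is no ∂_3, so H_2 ≅ 0.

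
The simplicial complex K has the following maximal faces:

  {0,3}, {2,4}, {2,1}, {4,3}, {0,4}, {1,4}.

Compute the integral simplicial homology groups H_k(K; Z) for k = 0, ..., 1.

H_0 = Z,  H_1 = Z^2.

We work with the vertex ordering 0 < 1 < 2 < 3 < 4. The simplices of K, each written with vertices in increasing order, are:

  0-simplices (5): [0], [1], [2], [3], [4]
  1-simplices (6): [0,3], [0,4], [1,2], [1,4], [2,4], [3,4]

Hence C_0 ≅ Z^5, C_1 ≅ Z^6.

∂_1: C_1 → C_0 is given by ∂[p,q] = [q] − [p].
The resulting 5×6 matrix has rank 4, and its Smith normal form has invariant factors (1,1,1,1).

Reading off H_k = ker ∂_k / im ∂_{k+1}:

  H_0: rank C_0 − rank ∂_1 = 5 − 4 = 1, and the invariant factors of ∂_1 are all 1, so H_0 ≅ Z.
  H_1: rank ker ∂_1 − rank ∂_2 = (6 − 4) − 0 = 2, and there is no ∂_2, so H_1 ≅ Z^2.

(K is a triangulation of a wedge of 2 circles.)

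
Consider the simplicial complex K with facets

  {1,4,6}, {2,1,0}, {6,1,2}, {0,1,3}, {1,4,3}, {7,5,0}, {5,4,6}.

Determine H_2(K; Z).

We work with the vertex ordering 0 < 1 < 2 < 3 < 4 < 5 < 6 < 7. The simplices of K, each written with vertices in increasing order, are:

  0-simplices (8): [0], [1], [2], [3], [4], [5], [6], [7]
  1-simplices (15): [0,1], [0,2], [0,3], [0,5], [0,7], [1,2], [1,3], [1,4], [1,6], [2,6], [3,4], [4,5], [4,6], [5,6], [5,7]
  2-simplices (7): [0,1,2], [0,1,3], [0,5,7], [1,2,6], [1,3,4], [1,4,6], [4,5,6]

so the chain groups are C_0 ≅ Z^8, C_1 ≅ Z^15, C_2 ≅ Z^7.

Boundary ∂_1: C_1 → C_0 sends each edge [p,q] (with p < q) to q − p. For instance
  ∂[3,4] = [4] − [3].
The 8×15 boundary matrix has rank 7 and Smith normal form diag(1,1,1,1,1,1,1).

The boundary map ∂_2: C_2 → C_1 acts by ∂[p,q,r] = [q,r] − [p,r] + [p,q]. For instance
  ∂[0,1,3] = [1,3] − [0,3] + [0,1],
  ∂[1,2,6] = [2,6] − [1,6] + [1,2].
As a 15×7 matrix over Z this has rank 7, with invariant factors (1,1,1,1,1,1,1).

Computing H_k = (kernel of ∂_k) / (image of ∂_{k+1}):

  H_2: rank ker ∂_2 − rank ∂_3 = (7 − 7) − 0 = 0, and there is no ∂_3, so H_2 ≅ 0.

H_2 = 0.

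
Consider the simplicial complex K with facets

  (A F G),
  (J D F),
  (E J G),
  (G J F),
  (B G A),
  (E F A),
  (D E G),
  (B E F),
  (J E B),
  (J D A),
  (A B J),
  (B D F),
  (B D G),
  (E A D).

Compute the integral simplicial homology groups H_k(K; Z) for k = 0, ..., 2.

Order the vertices as A < B < D < E < F < G < J. Listing each simplex with vertices in this order, K has dimension 2 with simplices:

  0-simplices (7): A, B, D, E, F, G, J
  1-simplices (21): AB, AD, AE, AF, AG, AJ, BD, BE, BF, BG, BJ, DE, DF, DG, DJ, EF, EG, EJ, FG, FJ, GJ
  2-simplices (14): ABG, ABJ, ADE, ADJ, AEF, AFG, BDF, BDG, BEF, BEJ, DEG, DFJ, EGJ, FGJ

so the chain groups are C_0 ≅ Z^7, C_1 ≅ Z^21, C_2 ≅ Z^14.

The boundary map ∂_1: C_1 → C_0 is given by ∂[p,q] = [q] − [p].
The 7×21 boundary matrix has rank 6 and Smith normal form diag(1,1,1,1,1,1).

∂_2: C_2 → C_1 acts by ∂[p,q,r] = [q,r] − [p,r] + [p,q]. For instance
  ∂ABJ = BJ − AJ + AB,
  ∂ADJ = DJ − AJ + AD.
This gives a 21×14 integer matrix of rank 13; reducing to Smith normal form yields diagonal entries (1,1,1,1,1,1,1,1,1,1,1,1,1).

Computing H_k = (kernel of ∂_k) / (image of ∂_{k+1}):

  H_0: rank C_0 − rank ∂_1 = 7 − 6 = 1, and the invariant factors of ∂_1 are all 1, so H_0 ≅ Z.
  H_1: rank ker ∂_1 − rank ∂_2 = (21 − 6) − 13 = 2, and the invariant factors of ∂_2 are all 1, so H_1 ≅ Z^2.
  H_2: rank ker ∂_2 − rank ∂_3 = (14 − 13) − 0 = 1, and there is no ∂_3, so H_2 ≅ Z.

As a check, the Euler characteristic is 7 − 21 + 14 = 0, which agrees with 1 − 2 + 1 = 0.

H_0 = Z,  H_1 = Z^2,  H_2 = Z.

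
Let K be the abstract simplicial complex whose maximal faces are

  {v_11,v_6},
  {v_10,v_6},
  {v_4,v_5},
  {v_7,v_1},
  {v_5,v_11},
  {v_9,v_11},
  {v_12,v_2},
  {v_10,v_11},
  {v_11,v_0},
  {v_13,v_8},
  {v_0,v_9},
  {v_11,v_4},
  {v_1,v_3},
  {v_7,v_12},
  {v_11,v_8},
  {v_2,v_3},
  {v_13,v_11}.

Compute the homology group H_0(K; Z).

H_0 = Z^2.

K has 14 vertices, 17 edges.
rank ∂_0 = 0, rank ∂_1 = 12 ⇒ b_0 = 14 − 0 − 12 = 2; all invariant factors of ∂_1 are 1 so no torsion. So H_0 ≅ Z^2.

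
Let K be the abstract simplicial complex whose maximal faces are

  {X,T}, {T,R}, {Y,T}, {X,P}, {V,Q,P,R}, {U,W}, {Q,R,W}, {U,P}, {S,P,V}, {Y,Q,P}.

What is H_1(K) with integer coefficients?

Fix the vertex order P < Q < R < S < T < U < V < W < X < Y and write every simplex with vertices in increasing order. Then dim K = 3 and the simplices of K are:

  0-simplices (10): P, Q, R, S, T, U, V, W, X, Y
  1-simplices (18): PQ, PR, PS, PU, PV, PX, PY, QR, QV, QW, QY, RT, RV, RW, SV, TX, TY, UW
  2-simplices (7): PQR, PQV, PQY, PRV, PSV, QRV, QRW
  3-simplices (1): PQRV

giving chain groups C_0 ≅ Z^10, C_1 ≅ Z^18, C_2 ≅ Z^7, C_3 ≅ Z^1.

Boundary ∂_1: C_1 → C_0 maps an edge to its endpoints' difference, ∂[p,q] = q − p.
As a 10×18 matrix over Z this has rank 9, with invariant factors (1,1,1,1,1,1,1,1,1).

The boundary map ∂_2: C_2 → C_1 acts by ∂[p,q,r] = [q,r] − [p,r] + [p,q]. For instance
  ∂PQV = QV − PV + PQ,
  ∂PSV = SV − PV + PS.
This gives a 18×7 integer matrix of rank 6; reducing to Smith normal form yields diagonal entries (1,1,1,1,1,1).

Boundary ∂_3: C_3 → C_2 sends each 3-simplex σ to the alternating sum Σ_i (−1)^i (σ with its i-th vertex removed). For instance
  ∂PQRV = QRV − PRV + PQV − PQR.
As a 7×1 matrix over Z this has rank 1, with invariant factors (1).

Reading off H_k = ker ∂_k / im ∂_{k+1}:

  H_1: rank ker ∂_1 − rank ∂_2 = (18 − 9) − 6 = 3, and the invariant factors of ∂_2 are all 1, so H_1 ≅ Z^3.

H_1 ≅ Z^3.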